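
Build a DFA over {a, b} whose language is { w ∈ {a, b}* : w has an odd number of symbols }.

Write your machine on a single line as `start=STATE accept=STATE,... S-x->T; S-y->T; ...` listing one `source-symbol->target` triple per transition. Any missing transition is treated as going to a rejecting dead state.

start=q0; accept=q1; q0-a->q1; q0-b->q1; q1-a->q0; q1-b->q0

Only the length mod 2 matters, so use a 2-cycle: from any state, every input symbol moves to the next state, wrapping q1 back to q0. Mark q1 accepting.
A 2-state machine:
        a   b  
>  q0   q1  q1 
 * q1   q0  q0 
(> = start, * = accepting)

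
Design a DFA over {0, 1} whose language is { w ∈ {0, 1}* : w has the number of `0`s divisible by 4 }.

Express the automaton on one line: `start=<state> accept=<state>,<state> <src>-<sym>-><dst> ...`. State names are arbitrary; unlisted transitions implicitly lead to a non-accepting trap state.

start=S0 accept=S0 S0-0->S1 S0-1->S0 S1-0->S2 S1-1->S1 S2-0->S3 S2-1->S2 S3-0->S0 S3-1->S3

Keep the running count of `0`s modulo 4: each `0` advances along the cycle S0 → S1 → S2 → S3 → S0 while other symbols loop. Accept at S0.
A 4-state machine:
        0   1  
>* S0   S1  S0 
   S1   S2  S1 
   S2   S3  S2 
   S3   S0  S3 
(> = start, * = accepting)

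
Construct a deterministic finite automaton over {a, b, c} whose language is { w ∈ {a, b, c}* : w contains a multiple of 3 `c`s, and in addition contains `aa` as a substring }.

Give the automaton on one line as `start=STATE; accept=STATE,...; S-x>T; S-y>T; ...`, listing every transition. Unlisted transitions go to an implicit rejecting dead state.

Run two small machines in parallel and take their product. The first has 3 states tracking the count of `c`s modulo 3; the second has 3 states tracking whether and how much of `aa` has been seen. A product state is a pair (one from each), accepting exactly when both do.
        a   b   c  
>  q0   q1  q0  q2 
   q1   q3  q0  q2 
   q2   q4  q2  q5 
 * q3   q3  q3  q6 
   q4   q6  q2  q5 
   q5   q7  q5  q0 
   q6   q6  q6  q8 
   q7   q8  q5  q0 
   q8   q8  q8  q3 
(> = start, * = accepting)

start=q0; accept=q3; q0-a>q1; q0-b>q0; q0-c>q2; q1-a>q3; q1-b>q0; q1-c>q2; q2-a>q4; q2-b>q2; q2-c>q5; q3-a>q3; q3-b>q3; q3-c>q6; q4-a>q6; q4-b>q2; q4-c>q5; q5-a>q7; q5-b>q5; q5-c>q0; q6-a>q6; q6-b>q6; q6-c>q8; q7-a>q8; q7-b>q5; q7-c>q0; q8-a>q8; q8-b>q8; q8-c>q3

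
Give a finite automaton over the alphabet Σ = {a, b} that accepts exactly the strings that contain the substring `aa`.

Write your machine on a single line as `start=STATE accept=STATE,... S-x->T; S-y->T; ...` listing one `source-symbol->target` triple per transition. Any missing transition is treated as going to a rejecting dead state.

States s0..s1 record the length of the longest prefix of `aa` that matches the current input suffix. Reaching s2 means `aa` has been seen, and we stay there forever. Accept from s2.
3 states suffice.
        a   b  
>  s0   s1  s0 
   s1   s2  s0 
 * s2   s2  s2 
(> = start, * = accepting)

start=s0; accept=s2; s0-a->s1; s0-b->s0; s1-a->s2; s1-b->s0; s2-a->s2; s2-b->s2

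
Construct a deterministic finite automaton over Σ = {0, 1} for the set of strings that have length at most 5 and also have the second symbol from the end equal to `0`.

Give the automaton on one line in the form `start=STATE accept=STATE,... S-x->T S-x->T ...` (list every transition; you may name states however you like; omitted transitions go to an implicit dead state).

Build one automaton per condition and run them in lockstep. One (7 states) tracks the input length, saturating at 6; the other (7 states) tracks the last 2 symbols read. Each combined state is a pair, one component from each; accept when both components accept.
A 23-state machine:
          0    1  
>  S0     S1   S2 
   S1     S3   S4 
   S2     S5   S6 
 * S3     S7   S8 
 * S4     S9  S10 
   S5     S7   S8 
   S6     S9  S10 
 * S7    S11  S12 
 * S8    S13  S14 
   S9    S11  S12 
   S10   S13  S14 
 * S11   S15  S16 
 * S12   S17  S18 
   S13   S15  S16 
   S14   S17  S18 
 * S15   S19  S20 
 * S16   S21  S22 
   S17   S19  S20 
   S18   S21  S22 
   S19   S19  S20 
   S20   S21  S22 
   S21   S19  S20 
   S22   S21  S22 
(> = start, * = accepting)

start=S0 accept=S3,S4,S7,S8,S11,S12,S15,S16 S0-0->S1 S0-1->S2 S1-0->S3 S1-1->S4 S2-0->S5 S2-1->S6 S3-0->S7 S3-1->S8 S4-0->S9 S4-1->S10 S5-0->S7 S5-1->S8 S6-0->S9 S6-1->S10 S7-0->S11 S7-1->S12 S8-0->S13 S8-1->S14 S9-0->S11 S9-1->S12 S10-0->S13 S10-1->S14 S11-0->S15 S11-1->S16 S12-0->S17 S12-1->S18 S13-0->S15 S13-1->S16 S14-0->S17 S14-1->S18 S15-0->S19 S15-1->S20 S16-0->S21 S16-1->S22 S17-0->S19 S17-1->S20 S18-0->S21 S18-1->S22 S19-0->S19 S19-1->S20 S20-0->S21 S20-1->S22 S21-0->S19 S21-1->S20 S22-0->S21 S22-1->S22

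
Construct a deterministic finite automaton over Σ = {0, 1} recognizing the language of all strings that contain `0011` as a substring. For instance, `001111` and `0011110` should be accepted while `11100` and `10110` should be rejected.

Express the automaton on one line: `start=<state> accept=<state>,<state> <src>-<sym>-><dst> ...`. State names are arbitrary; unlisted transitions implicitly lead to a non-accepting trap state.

start=S0 accept=S4 S0-0->S1 S0-1->S0 S1-0->S2 S1-1->S0 S2-0->S2 S2-1->S3 S3-0->S1 S3-1->S4 S4-0->S4 S4-1->S4

Track how much of `0011` has been matched so far: state S0 is no progress, S4 is the absorbing accept state reached once `0011` has occurred. Intermediate states record partial matches; on a mismatch, fall back to the longest reusable overlap.
5 states suffice.
        0   1  
>  S0   S1  S0 
   S1   S2  S0 
   S2   S2  S3 
   S3   S1  S4 
 * S4   S4  S4 
(> = start, * = accepting)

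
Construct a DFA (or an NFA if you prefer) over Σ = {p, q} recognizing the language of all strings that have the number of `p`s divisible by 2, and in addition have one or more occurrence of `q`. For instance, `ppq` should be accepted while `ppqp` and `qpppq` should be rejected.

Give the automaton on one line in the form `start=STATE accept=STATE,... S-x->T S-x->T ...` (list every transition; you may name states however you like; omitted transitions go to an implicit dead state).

start=A accept=C A-p->B A-q->C B-p->A B-q->D C-p->D C-q->C D-p->C D-q->D

Handle the two conditions separately and then intersect. One (2 states) tracks the count of `p`s modulo 2; the other (3 states) tracks the count of `q`s, saturating at 2. Each combined state is a pair, one component from each; accept when both components accept. Minimizing collapses redundant product states.
With 4 states:
       p  q 
>  A   B  C 
   B   A  D 
 * C   D  C 
   D   C  D 
(> = start, * = accepting)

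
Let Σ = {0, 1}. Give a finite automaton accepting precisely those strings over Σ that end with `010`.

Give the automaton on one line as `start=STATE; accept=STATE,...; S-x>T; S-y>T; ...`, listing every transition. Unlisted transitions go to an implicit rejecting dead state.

start=A; accept=D; A-0>B; A-1>A; B-0>B; B-1>C; C-0>D; C-1>A; D-0>B; D-1>C

Let each state record the length of the longest suffix of the input read so far that is also a prefix of `010`. B means the last symbol is `0`; C means the last 2 symbols are `01`; D means the last 3 symbols are `010`. Accept only at D, where the string currently ends in `010`.
With 4 states:
       0  1 
>  A   B  A 
   B   B  C 
   C   D  A 
 * D   B  C 
(> = start, * = accepting)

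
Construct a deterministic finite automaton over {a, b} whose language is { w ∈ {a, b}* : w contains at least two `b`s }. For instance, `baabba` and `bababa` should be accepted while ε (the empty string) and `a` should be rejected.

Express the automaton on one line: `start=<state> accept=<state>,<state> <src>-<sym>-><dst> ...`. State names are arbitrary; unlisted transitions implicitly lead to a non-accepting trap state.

start=s0 accept=s2,s3 s0-a->s0 s0-b->s1 s1-a->s1 s1-b->s2 s2-a->s2 s2-b->s3 s3-a->s3 s3-b->s3

Count `b`s, saturating at 3: states s0 through s2 mean 0 through 2 `b`s seen; s3 means more than 2. Each `b` increments (capped at s3); other symbols loop. Accept from {s2, s3}.
With 4 states:
        a   b  
>  s0   s0  s1 
   s1   s1  s2 
 * s2   s2  s3 
 * s3   s3  s3 
(> = start, * = accepting)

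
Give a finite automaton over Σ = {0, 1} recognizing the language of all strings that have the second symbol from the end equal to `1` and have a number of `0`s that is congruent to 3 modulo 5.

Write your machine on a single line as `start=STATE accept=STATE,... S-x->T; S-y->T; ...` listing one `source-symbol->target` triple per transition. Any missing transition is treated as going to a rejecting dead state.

Handle the two conditions separately and then intersect. The first has 7 states tracking the last 2 symbols read; the second has 5 states tracking the count of `0`s modulo 5. A product state is a pair (one from each), accepting exactly when both do.
23 states suffice.
          0    1  
>  q0     q1   q2 
   q1     q3   q4 
   q2     q5   q6 
   q3     q7   q8 
   q4     q9  q10 
   q5     q3   q4 
   q6     q5   q6 
   q7    q11  q12 
   q8    q13  q14 
   q9     q7   q8 
   q10    q9  q10 
   q11   q15  q16 
   q12   q17  q18 
 * q13   q11  q12 
   q14   q13  q14 
   q15   q19  q20 
   q16   q21  q22 
   q17   q15  q16 
 * q18   q17  q18 
   q19    q3   q4 
   q20    q5   q6 
   q21   q19  q20 
   q22   q21  q22 
(> = start, * = accepting)

start=q0; accept=q13,q18; q0-0->q1; q0-1->q2; q1-0->q3; q1-1->q4; q2-0->q5; q2-1->q6; q3-0->q7; q3-1->q8; q4-0->q9; q4-1->q10; q5-0->q3; q5-1->q4; q6-0->q5; q6-1->q6; q7-0->q11; q7-1->q12; q8-0->q13; q8-1->q14; q9-0->q7; q9-1->q8; q10-0->q9; q10-1->q10; q11-0->q15; q11-1->q16; q12-0->q17; q12-1->q18; q13-0->q11; q13-1->q12; q14-0->q13; q14-1->q14; q15-0->q19; q15-1->q20; q16-0->q21; q16-1->q22; q17-0->q15; q17-1->q16; q18-0->q17; q18-1->q18; q19-0->q3; q19-1->q4; q20-0->q5; q20-1->q6; q21-0->q19; q21-1->q20; q22-0->q21; q22-1->q22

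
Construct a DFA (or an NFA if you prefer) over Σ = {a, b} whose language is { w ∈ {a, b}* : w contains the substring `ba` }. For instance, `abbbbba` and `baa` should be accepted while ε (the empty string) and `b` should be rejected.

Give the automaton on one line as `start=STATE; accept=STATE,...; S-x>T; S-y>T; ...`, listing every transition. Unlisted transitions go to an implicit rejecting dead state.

States S0..S1 record the length of the longest prefix of `ba` that matches the current input suffix. Reaching S2 means `ba` has been seen, and we stay there forever. Accept from S2.
        a   b  
>  S0   S0  S1 
   S1   S2  S1 
 * S2   S2  S2 
(> = start, * = accepting)

start=S0; accept=S2; S0-a>S0; S0-b>S1; S1-a>S2; S1-b>S1; S2-a>S2; S2-b>S2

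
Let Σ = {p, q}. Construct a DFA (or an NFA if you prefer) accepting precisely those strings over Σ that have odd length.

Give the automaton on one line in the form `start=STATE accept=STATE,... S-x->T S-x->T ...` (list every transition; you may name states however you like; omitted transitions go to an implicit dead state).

Only the length mod 2 matters, so use a 2-cycle: from any state, every input symbol moves to the next state, wrapping B back to A. Mark B accepting.
With 2 states:
       p  q 
>  A   B  B 
 * B   A  A 
(> = start, * = accepting)

start=A accept=B A-p->B A-q->B B-p->A B-q->A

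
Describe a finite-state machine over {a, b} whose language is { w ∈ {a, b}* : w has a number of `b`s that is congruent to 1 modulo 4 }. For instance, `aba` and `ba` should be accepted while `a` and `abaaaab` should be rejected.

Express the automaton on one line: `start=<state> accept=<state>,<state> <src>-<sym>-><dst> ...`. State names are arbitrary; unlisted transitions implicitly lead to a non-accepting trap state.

The only thing that matters is how many `b`s have appeared, reduced mod 4. Use one state per residue: S0 for 0, …, S3 for 3. Reading `b` moves to the next residue; anything else stays put. S1 is accepting.
        a   b  
>  S0   S0  S1 
 * S1   S1  S2 
   S2   S2  S3 
   S3   S3  S0 
(> = start, * = accepting)

start=S0 accept=S1 S0-a->S0 S0-b->S1 S1-a->S1 S1-b->S2 S2-a->S2 S2-b->S3 S3-a->S3 S3-b->S0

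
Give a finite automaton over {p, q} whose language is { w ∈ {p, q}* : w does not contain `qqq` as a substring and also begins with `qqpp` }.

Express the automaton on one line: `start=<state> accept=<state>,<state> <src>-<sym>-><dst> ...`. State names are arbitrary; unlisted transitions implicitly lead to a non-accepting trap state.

start=S0 accept=S5,S6,S7 S0-p->S1 S0-q->S2 S1-p->S1 S1-q->S1 S2-p->S1 S2-q->S3 S3-p->S4 S3-q->S1 S4-p->S5 S4-q->S1 S5-p->S5 S5-q->S6 S6-p->S5 S6-q->S7 S7-p->S5 S7-q->S1

Run two small machines in parallel and take their product. One (4 states) tracks partial matches of the forbidden pattern `qqq`; the other (6 states) tracks whether the input so far still matches the prefix `qqpp`. Each combined state is a pair, one component from each; accept when both components accept. Minimizing collapses redundant product states.
        p   q  
>  S0   S1  S2 
   S1   S1  S1 
   S2   S1  S3 
   S3   S4  S1 
   S4   S5  S1 
 * S5   S5  S6 
 * S6   S5  S7 
 * S7   S5  S1 
(> = start, * = accepting)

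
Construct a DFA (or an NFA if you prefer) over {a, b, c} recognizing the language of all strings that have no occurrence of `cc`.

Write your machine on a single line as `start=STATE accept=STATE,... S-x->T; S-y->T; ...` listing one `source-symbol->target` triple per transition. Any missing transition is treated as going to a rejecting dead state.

This is the complement of 'contains `cc`'. Use the same substring-matching states — q0 through q2 holding how much of `cc` has just been matched — but flip the accepting set: everything except the trap q2 accepts.
With 3 states:
        a   b   c  
>* q0   q0  q0  q1 
 * q1   q0  q0  q2 
   q2   q2  q2  q2 
(> = start, * = accepting)

start=q0; accept=q0,q1; q0-a->q0; q0-b->q0; q0-c->q1; q1-a->q0; q1-b->q0; q1-c->q2; q2-a->q2; q2-b->q2; q2-c->q2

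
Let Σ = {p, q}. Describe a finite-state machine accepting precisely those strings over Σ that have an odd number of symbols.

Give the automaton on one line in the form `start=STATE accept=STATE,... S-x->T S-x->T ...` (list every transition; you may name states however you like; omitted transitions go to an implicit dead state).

start=S0 accept=S1 S0-p->S1 S0-q->S1 S1-p->S0 S1-q->S0

Only the length mod 2 matters, so use a 2-cycle: from any state, every input symbol moves to the next state, wrapping S1 back to S0. Mark S1 accepting.
With 2 states:
        p   q  
>  S0   S1  S1 
 * S1   S0  S0 
(> = start, * = accepting)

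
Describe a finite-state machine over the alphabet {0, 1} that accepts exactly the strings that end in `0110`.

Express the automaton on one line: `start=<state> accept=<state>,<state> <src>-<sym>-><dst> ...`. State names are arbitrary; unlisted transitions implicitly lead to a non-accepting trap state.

start=A accept=E A-0->B A-1->A B-0->B B-1->C C-0->B C-1->D D-0->E D-1->A E-0->B E-1->C

Let each state record the length of the longest suffix of the input read so far that is also a prefix of `0110`. B means the last symbol is `0`; C means the last 2 symbols are `01`; D means the last 3 symbols are `011`; E means the last 4 symbols are `0110`. Accept only at E, where the string currently ends in `0110`.
With 5 states:
       0  1 
>  A   B  A 
   B   B  C 
   C   B  D 
   D   E  A 
 * E   B  C 
(> = start, * = accepting)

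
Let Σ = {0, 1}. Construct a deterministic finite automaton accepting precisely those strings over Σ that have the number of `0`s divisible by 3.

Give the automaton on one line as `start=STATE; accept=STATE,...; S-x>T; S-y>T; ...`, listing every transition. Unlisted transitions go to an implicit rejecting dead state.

start=S0; accept=S0; S0-0>S1; S0-1>S0; S1-0>S2; S1-1>S1; S2-0>S0; S2-1>S2

Keep the running count of `0`s modulo 3: each `0` advances along the cycle S0 → S1 → S2 → S0 while other symbols loop. Accept at S0.
With 3 states:
        0   1  
>* S0   S1  S0 
   S1   S2  S1 
   S2   S0  S2 
(> = start, * = accepting)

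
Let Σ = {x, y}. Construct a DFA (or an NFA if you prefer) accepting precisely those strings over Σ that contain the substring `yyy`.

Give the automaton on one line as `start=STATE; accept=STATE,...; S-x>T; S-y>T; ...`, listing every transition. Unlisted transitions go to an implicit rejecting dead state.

Track how much of `yyy` has been matched so far: state A is no progress, D is the absorbing accept state reached once `yyy` has occurred. Intermediate states record partial matches; on a mismatch, fall back to the longest reusable overlap.
With 4 states:
       x  y 
>  A   A  B 
   B   A  C 
   C   A  D 
 * D   D  D 
(> = start, * = accepting)

start=A; accept=D; A-x>A; A-y>B; B-x>A; B-y>C; C-x>A; C-y>D; D-x>D; D-y>D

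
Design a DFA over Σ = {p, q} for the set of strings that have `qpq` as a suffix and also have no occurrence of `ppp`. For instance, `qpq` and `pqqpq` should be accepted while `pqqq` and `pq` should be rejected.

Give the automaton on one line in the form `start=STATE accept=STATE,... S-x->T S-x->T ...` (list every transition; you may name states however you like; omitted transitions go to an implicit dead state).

Run two small machines in parallel and take their product. One (4 states) tracks how much of the suffix `qpq` has currently been matched; the other (4 states) tracks partial matches of the forbidden pattern `ppp`. Each combined state is a pair, one component from each; accept when both components accept. After merging equivalent states the machine shrinks.
With 7 states:
       p  q 
>  A   B  C 
   B   D  C 
   C   E  C 
   D   F  C 
   E   D  G 
   F   F  F 
 * G   E  C 
(> = start, * = accepting)

start=A accept=G A-p->B A-q->C B-p->D B-q->C C-p->E C-q->C D-p->F D-q->C E-p->D E-q->G F-p->F F-q->F G-p->E G-q->C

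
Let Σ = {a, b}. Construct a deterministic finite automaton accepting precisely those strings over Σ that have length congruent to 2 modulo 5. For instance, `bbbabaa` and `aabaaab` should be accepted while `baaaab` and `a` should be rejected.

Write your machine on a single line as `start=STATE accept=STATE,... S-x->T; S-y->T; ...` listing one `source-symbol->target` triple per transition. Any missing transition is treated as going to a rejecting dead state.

Only the length mod 5 matters, so use a 5-cycle: from any state, every input symbol moves to the next state, wrapping q4 back to q0. Mark q2 accepting.
A 5-state machine:
        a   b  
>  q0   q1  q1 
   q1   q2  q2 
 * q2   q3  q3 
   q3   q4  q4 
   q4   q0  q0 
(> = start, * = accepting)

start=q0; accept=q2; q0-a->q1; q0-b->q1; q1-a->q2; q1-b->q2; q2-a->q3; q2-b->q3; q3-a->q4; q3-b->q4; q4-a->q0; q4-b->q0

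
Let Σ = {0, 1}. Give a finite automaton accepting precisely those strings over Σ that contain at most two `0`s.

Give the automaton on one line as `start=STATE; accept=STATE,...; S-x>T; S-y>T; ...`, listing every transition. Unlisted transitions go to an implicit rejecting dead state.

Count `0`s, saturating at 3: states q0 through q2 mean 0 through 2 `0`s seen; q3 means more than 2. Each `0` increments (capped at q3); other symbols loop. Accept from {q0, q1, q2}.
4 states suffice.
        0   1  
>* q0   q1  q0 
 * q1   q2  q1 
 * q2   q3  q2 
   q3   q3  q3 
(> = start, * = accepting)

start=q0; accept=q0,q1,q2; q0-0>q1; q0-1>q0; q1-0>q2; q1-1>q1; q2-0>q3; q2-1>q2; q3-0>q3; q3-1>q3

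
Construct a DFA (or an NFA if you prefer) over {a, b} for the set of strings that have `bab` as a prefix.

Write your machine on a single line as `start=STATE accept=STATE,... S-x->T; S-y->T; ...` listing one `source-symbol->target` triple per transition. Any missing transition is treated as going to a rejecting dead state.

Check the first 3 symbols one by one: s0 through s2 record how many have matched `bab` so far; any wrong symbol goes to the dead state s4. After all 3 match we enter the accepting sink s3.
        a   b  
>  s0   s4  s1 
   s1   s2  s4 
   s2   s4  s3 
 * s3   s3  s3 
   s4   s4  s4 
(> = start, * = accepting)

start=s0; accept=s3; s0-a->s4; s0-b->s1; s1-a->s2; s1-b->s4; s2-a->s4; s2-b->s3; s3-a->s3; s3-b->s3; s4-a->s4; s4-b->s4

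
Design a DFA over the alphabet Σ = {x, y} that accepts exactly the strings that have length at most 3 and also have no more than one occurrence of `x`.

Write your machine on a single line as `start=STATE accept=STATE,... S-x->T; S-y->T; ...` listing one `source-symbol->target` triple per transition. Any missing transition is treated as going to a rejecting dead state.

Build one automaton per condition and run them in lockstep. The first has 5 states tracking the input length, saturating at 4; the second has 3 states tracking the count of `x`s, saturating at 2. A product state is a pair (one from each), accepting exactly when both do.
A 12-state machine:
          x    y  
>* q0     q1   q2 
 * q1     q3   q4 
 * q2     q4   q5 
   q3     q6   q6 
 * q4     q6   q7 
 * q5     q7   q8 
   q6     q9   q9 
 * q7     q9  q10 
 * q8    q10  q11 
   q9     q9   q9 
   q10    q9  q10 
   q11   q10  q11 
(> = start, * = accepting)

start=q0; accept=q0,q1,q2,q4,q5,q7,q8; q0-x->q1; q0-y->q2; q1-x->q3; q1-y->q4; q2-x->q4; q2-y->q5; q3-x->q6; q3-y->q6; q4-x->q6; q4-y->q7; q5-x->q7; q5-y->q8; q6-x->q9; q6-y->q9; q7-x->q9; q7-y->q10; q8-x->q10; q8-y->q11; q9-x->q9; q9-y->q9; q10-x->q9; q10-y->q10; q11-x->q10; q11-y->q11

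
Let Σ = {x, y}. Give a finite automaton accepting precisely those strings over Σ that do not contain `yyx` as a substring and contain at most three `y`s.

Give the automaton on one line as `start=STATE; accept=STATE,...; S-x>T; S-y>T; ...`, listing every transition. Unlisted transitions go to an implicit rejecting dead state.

Build one automaton per condition and run them in lockstep. The first has 4 states tracking partial matches of the forbidden pattern `yyx`; the second has 5 states tracking the count of `y`s, saturating at 4. A product state is a pair (one from each), accepting exactly when both do. After merging equivalent states the machine shrinks.
        x   y  
>* s0   s0  s1 
 * s1   s2  s3 
 * s2   s2  s4 
 * s3   s5  s6 
 * s4   s7  s6 
   s5   s5  s5 
 * s6   s5  s5 
 * s7   s7  s8 
 * s8   s8  s5 
(> = start, * = accepting)

start=s0; accept=s0,s1,s2,s3,s4,s6,s7,s8; s0-x>s0; s0-y>s1; s1-x>s2; s1-y>s3; s2-x>s2; s2-y>s4; s3-x>s5; s3-y>s6; s4-x>s7; s4-y>s6; s5-x>s5; s5-y>s5; s6-x>s5; s6-y>s5; s7-x>s7; s7-y>s8; s8-x>s8; s8-y>s5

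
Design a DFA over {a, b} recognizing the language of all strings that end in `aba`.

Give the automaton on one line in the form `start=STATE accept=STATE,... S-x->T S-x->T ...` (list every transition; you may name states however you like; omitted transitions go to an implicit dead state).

Remember how much of `aba` the current input suffix matches. State s0 means no match yet; s1 means the last symbol is `a`; s2 means the last 2 symbols are `ab`; s3 means the last 3 symbols are `aba`. Only s3 accepts. On a mismatch, fall back to the longest proper suffix that is still a prefix of `aba`.
With 4 states:
        a   b  
>  s0   s1  s0 
   s1   s1  s2 
   s2   s3  s0 
 * s3   s1  s2 
(> = start, * = accepting)

start=s0 accept=s3 s0-a->s1 s0-b->s0 s1-a->s1 s1-b->s2 s2-a->s3 s2-b->s0 s3-a->s1 s3-b->s2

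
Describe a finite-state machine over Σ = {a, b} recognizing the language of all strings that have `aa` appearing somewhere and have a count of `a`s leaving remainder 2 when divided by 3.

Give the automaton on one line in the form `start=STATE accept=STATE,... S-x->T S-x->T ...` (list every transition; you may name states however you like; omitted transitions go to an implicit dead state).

Handle the two conditions separately and then intersect. One (3 states) tracks whether and how much of `aa` has been seen; the other (3 states) tracks the count of `a`s modulo 3. Each combined state is a pair, one component from each; accept when both components accept.
A 9-state machine:
        a   b  
>  s0   s1  s0 
   s1   s2  s3 
 * s2   s4  s2 
   s3   s5  s3 
   s4   s6  s4 
   s5   s4  s7 
   s6   s2  s6 
   s7   s8  s7 
   s8   s6  s0 
(> = start, * = accepting)

start=s0 accept=s2 s0-a->s1 s0-b->s0 s1-a->s2 s1-b->s3 s2-a->s4 s2-b->s2 s3-a->s5 s3-b->s3 s4-a->s6 s4-b->s4 s5-a->s4 s5-b->s7 s6-a->s2 s6-b->s6 s7-a->s8 s7-b->s7 s8-a->s6 s8-b->s0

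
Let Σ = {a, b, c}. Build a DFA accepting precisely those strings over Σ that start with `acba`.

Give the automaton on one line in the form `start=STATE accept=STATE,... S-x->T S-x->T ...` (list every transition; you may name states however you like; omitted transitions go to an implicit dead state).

Walk along `acba` while the input agrees: from s0 take `a` to s1, and so on. Any deviation drops to the rejecting sink s5. Once s4 is reached the prefix is confirmed and every continuation is accepted.
6 states suffice.
        a   b   c  
>  s0   s1  s5  s5 
   s1   s5  s5  s2 
   s2   s5  s3  s5 
   s3   s4  s5  s5 
 * s4   s4  s4  s4 
   s5   s5  s5  s5 
(> = start, * = accepting)

start=s0 accept=s4 s0-a->s1 s0-b->s5 s0-c->s5 s1-a->s5 s1-b->s5 s1-c->s2 s2-a->s5 s2-b->s3 s2-c->s5 s3-a->s4 s3-b->s5 s3-c->s5 s4-a->s4 s4-b->s4 s4-c->s4 s5-a->s5 s5-b->s5 s5-c->s5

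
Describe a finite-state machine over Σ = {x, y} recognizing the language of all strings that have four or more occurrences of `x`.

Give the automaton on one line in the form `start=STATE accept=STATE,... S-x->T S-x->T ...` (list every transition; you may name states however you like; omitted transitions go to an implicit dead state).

start=S0 accept=S4,S5 S0-x->S1 S0-y->S0 S1-x->S2 S1-y->S1 S2-x->S3 S2-y->S2 S3-x->S4 S3-y->S3 S4-x->S5 S4-y->S4 S5-x->S5 S5-y->S5

Only the number of `x`s matters, and only up to 5. Make a chain S0 → S1 → S2 → S3 → S4 → S5 advanced by each `x` (with S5 absorbing); every other symbol self-loops. The accepting set is {S4, S5}.
With 6 states:
        x   y  
>  S0   S1  S0 
   S1   S2  S1 
   S2   S3  S2 
   S3   S4  S3 
 * S4   S5  S4 
 * S5   S5  S5 
(> = start, * = accepting)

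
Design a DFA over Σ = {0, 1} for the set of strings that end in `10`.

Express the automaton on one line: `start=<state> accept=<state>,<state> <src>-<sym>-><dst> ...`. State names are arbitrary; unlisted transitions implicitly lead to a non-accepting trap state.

start=A accept=C A-0->A A-1->B B-0->C B-1->B C-0->A C-1->B

Let each state record the length of the longest suffix of the input read so far that is also a prefix of `10`. B means the last symbol is `1`; C means the last 2 symbols are `10`. Accept only at C, where the string currently ends in `10`.
       0  1 
>  A   A  B 
   B   C  B 
 * C   A  B 
(> = start, * = accepting)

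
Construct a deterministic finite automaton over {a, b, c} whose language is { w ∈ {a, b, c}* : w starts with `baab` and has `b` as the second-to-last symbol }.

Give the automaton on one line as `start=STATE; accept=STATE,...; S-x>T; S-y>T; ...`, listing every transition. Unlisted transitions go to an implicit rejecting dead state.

Build one automaton per condition and run them in lockstep. One (6 states) tracks whether the input so far still matches the prefix `baab`; the other (13 states) tracks the last 2 symbols read. Each combined state is a pair, one component from each; accept when both components accept.
A 24-state machine:
          a    b    c  
>  s0     s1   s2   s3 
   s1     s4   s5   s6 
   s2     s7   s8   s9 
   s3    s10  s11  s12 
   s4     s4   s5   s6 
   s5    s13   s8   s9 
   s6    s10  s11  s12 
   s7    s14   s5   s6 
   s8    s13   s8   s9 
   s9    s10  s11  s12 
   s10    s4   s5   s6 
   s11   s13   s8   s9 
   s12   s10  s11  s12 
   s13    s4   s5   s6 
   s14    s4  s15   s6 
   s15   s16  s17  s18 
 * s16   s19  s15  s20 
 * s17   s16  s17  s18 
 * s18   s21  s22  s23 
   s19   s19  s15  s20 
   s20   s21  s22  s23 
   s21   s19  s15  s20 
   s22   s16  s17  s18 
   s23   s21  s22  s23 
(> = start, * = accepting)

start=s0; accept=s16,s17,s18; s0-a>s1; s0-b>s2; s0-c>s3; s1-a>s4; s1-b>s5; s1-c>s6; s2-a>s7; s2-b>s8; s2-c>s9; s3-a>s10; s3-b>s11; s3-c>s12; s4-a>s4; s4-b>s5; s4-c>s6; s5-a>s13; s5-b>s8; s5-c>s9; s6-a>s10; s6-b>s11; s6-c>s12; s7-a>s14; s7-b>s5; s7-c>s6; s8-a>s13; s8-b>s8; s8-c>s9; s9-a>s10; s9-b>s11; s9-c>s12; s10-a>s4; s10-b>s5; s10-c>s6; s11-a>s13; s11-b>s8; s11-c>s9; s12-a>s10; s12-b>s11; s12-c>s12; s13-a>s4; s13-b>s5; s13-c>s6; s14-a>s4; s14-b>s15; s14-c>s6; s15-a>s16; s15-b>s17; s15-c>s18; s16-a>s19; s16-b>s15; s16-c>s20; s17-a>s16; s17-b>s17; s17-c>s18; s18-a>s21; s18-b>s22; s18-c>s23; s19-a>s19; s19-b>s15; s19-c>s20; s20-a>s21; s20-b>s22; s20-c>s23; s21-a>s19; s21-b>s15; s21-c>s20; s22-a>s16; s22-b>s17; s22-c>s18; s23-a>s21; s23-b>s22; s23-c>s23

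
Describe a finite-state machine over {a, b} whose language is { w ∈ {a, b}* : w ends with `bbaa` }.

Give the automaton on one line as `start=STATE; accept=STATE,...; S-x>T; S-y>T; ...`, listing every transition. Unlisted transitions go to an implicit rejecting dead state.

Remember how much of `bbaa` the current input suffix matches. State q0 means no match yet; q1 means the last symbol is `b`; q2 means the last 2 symbols are `bb`; q3 means the last 3 symbols are `bba`; q4 means the last 4 symbols are `bbaa`. Only q4 accepts. On a mismatch, fall back to the longest proper suffix that is still a prefix of `bbaa`.
5 states suffice.
        a   b  
>  q0   q0  q1 
   q1   q0  q2 
   q2   q3  q2 
   q3   q4  q1 
 * q4   q0  q1 
(> = start, * = accepting)

start=q0; accept=q4; q0-a>q0; q0-b>q1; q1-a>q0; q1-b>q2; q2-a>q3; q2-b>q2; q3-a>q4; q3-b>q1; q4-a>q0; q4-b>q1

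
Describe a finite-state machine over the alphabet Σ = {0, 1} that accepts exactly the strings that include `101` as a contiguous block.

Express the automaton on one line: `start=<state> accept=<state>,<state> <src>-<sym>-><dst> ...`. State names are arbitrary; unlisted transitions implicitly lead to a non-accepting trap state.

start=A accept=D A-0->A A-1->B B-0->C B-1->B C-0->A C-1->D D-0->D D-1->D

Track how much of `101` has been matched so far: state A is no progress, D is the absorbing accept state reached once `101` has occurred. Intermediate states record partial matches; on a mismatch, fall back to the longest reusable overlap.
A 4-state machine:
       0  1 
>  A   A  B 
   B   C  B 
   C   A  D 
 * D   D  D 
(> = start, * = accepting)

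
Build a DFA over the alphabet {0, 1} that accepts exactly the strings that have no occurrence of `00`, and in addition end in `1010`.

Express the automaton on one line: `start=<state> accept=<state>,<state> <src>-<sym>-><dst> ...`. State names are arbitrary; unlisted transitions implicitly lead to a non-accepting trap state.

Run two small machines in parallel and take their product. One (3 states) tracks partial matches of the forbidden pattern `00`; the other (5 states) tracks how much of the suffix `1010` has currently been matched. Each combined state is a pair, one component from each; accept when both components accept. Minimizing collapses redundant product states.
        0   1  
>  q0   q1  q2 
   q1   q3  q2 
   q2   q4  q2 
   q3   q3  q3 
   q4   q3  q5 
   q5   q6  q2 
 * q6   q3  q5 
(> = start, * = accepting)

start=q0 accept=q6 q0-0->q1 q0-1->q2 q1-0->q3 q1-1->q2 q2-0->q4 q2-1->q2 q3-0->q3 q3-1->q3 q4-0->q3 q4-1->q5 q5-0->q6 q5-1->q2 q6-0->q3 q6-1->q5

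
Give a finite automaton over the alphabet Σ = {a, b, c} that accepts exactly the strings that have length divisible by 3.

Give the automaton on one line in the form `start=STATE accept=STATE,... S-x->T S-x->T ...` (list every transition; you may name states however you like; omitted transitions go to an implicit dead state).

Only the length mod 3 matters, so use a 3-cycle: from any state, every input symbol moves to the next state, wrapping q2 back to q0. Mark q0 accepting.
3 states suffice.
        a   b   c  
>* q0   q1  q1  q1 
   q1   q2  q2  q2 
   q2   q0  q0  q0 
(> = start, * = accepting)

start=q0 accept=q0 q0-a->q1 q0-b->q1 q0-c->q1 q1-a->q2 q1-b->q2 q1-c->q2 q2-a->q0 q2-b->q0 q2-c->q0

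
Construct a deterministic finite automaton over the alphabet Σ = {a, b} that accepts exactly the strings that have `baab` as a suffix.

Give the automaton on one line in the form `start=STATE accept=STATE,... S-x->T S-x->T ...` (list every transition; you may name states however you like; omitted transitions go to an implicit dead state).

Remember how much of `baab` the current input suffix matches. State q0 means no match yet; q1 means the last symbol is `b`; q2 means the last 2 symbols are `ba`; q3 means the last 3 symbols are `baa`; q4 means the last 4 symbols are `baab`. Only q4 accepts. On a mismatch, fall back to the longest proper suffix that is still a prefix of `baab`.
5 states suffice.
        a   b  
>  q0   q0  q1 
   q1   q2  q1 
   q2   q3  q1 
   q3   q0  q4 
 * q4   q2  q1 
(> = start, * = accepting)

start=q0 accept=q4 q0-a->q0 q0-b->q1 q1-a->q2 q1-b->q1 q2-a->q3 q2-b->q1 q3-a->q0 q3-b->q4 q4-a->q2 q4-b->q1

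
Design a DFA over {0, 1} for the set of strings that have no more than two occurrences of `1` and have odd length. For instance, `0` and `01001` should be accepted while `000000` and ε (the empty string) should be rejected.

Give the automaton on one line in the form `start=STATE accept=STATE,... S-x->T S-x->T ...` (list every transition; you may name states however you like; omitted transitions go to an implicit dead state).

Handle the two conditions separately and then intersect. The first has 4 states tracking the count of `1`s, saturating at 3; the second has 2 states tracking the input length modulo 2. A product state is a pair (one from each), accepting exactly when both do. Minimizing collapses redundant product states.
7 states suffice.
        0   1  
>  S0   S1  S2 
 * S1   S0  S3 
 * S2   S3  S4 
   S3   S2  S5 
   S4   S5  S6 
 * S5   S4  S6 
   S6   S6  S6 
(> = start, * = accepting)

start=S0 accept=S1,S2,S5 S0-0->S1 S0-1->S2 S1-0->S0 S1-1->S3 S2-0->S3 S2-1->S4 S3-0->S2 S3-1->S5 S4-0->S5 S4-1->S6 S5-0->S4 S5-1->S6 S6-0->S6 S6-1->S6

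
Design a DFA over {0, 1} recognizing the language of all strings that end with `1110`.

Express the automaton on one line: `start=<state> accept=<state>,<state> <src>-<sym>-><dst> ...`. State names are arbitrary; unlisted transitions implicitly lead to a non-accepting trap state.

start=S0 accept=S4 S0-0->S0 S0-1->S1 S1-0->S0 S1-1->S2 S2-0->S0 S2-1->S3 S3-0->S4 S3-1->S3 S4-0->S0 S4-1->S1

Let each state record the length of the longest suffix of the input read so far that is also a prefix of `1110`. S1 means the last symbol is `1`; S2 means the last 2 symbols are `11`; S3 means the last 3 symbols are `111`; S4 means the last 4 symbols are `1110`. Accept only at S4, where the string currently ends in `1110`.
With 5 states:
        0   1  
>  S0   S0  S1 
   S1   S0  S2 
   S2   S0  S3 
   S3   S4  S3 
 * S4   S0  S1 
(> = start, * = accepting)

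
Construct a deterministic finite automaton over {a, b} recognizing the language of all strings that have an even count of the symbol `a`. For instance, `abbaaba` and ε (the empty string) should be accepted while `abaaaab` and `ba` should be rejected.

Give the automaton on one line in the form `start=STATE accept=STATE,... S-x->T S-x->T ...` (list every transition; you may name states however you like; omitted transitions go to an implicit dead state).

start=s0 accept=s0 s0-a->s1 s0-b->s0 s1-a->s0 s1-b->s1

The only thing that matters is how many `a`s have appeared, reduced mod 2. Use one state per residue: s0 for 0, …, s1 for 1. Reading `a` moves to the next residue; anything else stays put. s0 is accepting.
2 states suffice.
        a   b  
>* s0   s1  s0 
   s1   s0  s1 
(> = start, * = accepting)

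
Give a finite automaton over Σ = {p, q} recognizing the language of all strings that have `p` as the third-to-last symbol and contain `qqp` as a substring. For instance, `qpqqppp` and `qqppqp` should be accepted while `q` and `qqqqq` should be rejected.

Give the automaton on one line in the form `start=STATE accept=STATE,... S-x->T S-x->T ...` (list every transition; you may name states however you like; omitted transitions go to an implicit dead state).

Build one automaton per condition and run them in lockstep. The first has 15 states tracking the last 3 symbols read; the second has 4 states tracking whether and how much of `qqp` has been seen. A product state is a pair (one from each), accepting exactly when both do. Equivalent product states are then merged.
       p  q 
>  A   A  B 
   B   A  C 
   C   D  C 
   D   E  F 
   E   G  H 
   F   I  J 
 * G   G  H 
 * H   I  J 
 * I   E  F 
 * J   D  C 
(> = start, * = accepting)

start=A accept=G,H,I,J A-p->A A-q->B B-p->A B-q->C C-p->D C-q->C D-p->E D-q->F E-p->G E-q->H F-p->I F-q->J G-p->G G-q->H H-p->I H-q->J I-p->E I-q->F J-p->D J-q->C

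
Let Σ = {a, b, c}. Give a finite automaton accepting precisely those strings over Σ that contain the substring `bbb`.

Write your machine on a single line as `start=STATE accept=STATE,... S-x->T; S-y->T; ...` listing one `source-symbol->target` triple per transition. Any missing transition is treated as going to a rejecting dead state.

start=q0; accept=q3; q0-a->q0; q0-b->q1; q0-c->q0; q1-a->q0; q1-b->q2; q1-c->q0; q2-a->q0; q2-b->q3; q2-c->q0; q3-a->q3; q3-b->q3; q3-c->q3

States q0..q2 record the length of the longest prefix of `bbb` that matches the current input suffix. Reaching q3 means `bbb` has been seen, and we stay there forever. Accept from q3.
A 4-state machine:
        a   b   c  
>  q0   q0  q1  q0 
   q1   q0  q2  q0 
   q2   q0  q3  q0 
 * q3   q3  q3  q3 
(> = start, * = accepting)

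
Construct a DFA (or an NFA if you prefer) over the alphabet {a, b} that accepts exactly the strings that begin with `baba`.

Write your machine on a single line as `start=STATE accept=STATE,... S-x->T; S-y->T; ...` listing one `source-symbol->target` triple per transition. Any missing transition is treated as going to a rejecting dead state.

Walk along `baba` while the input agrees: from q0 take `b` to q1, and so on. Any deviation drops to the rejecting sink q5. Once q4 is reached the prefix is confirmed and every continuation is accepted.
        a   b  
>  q0   q5  q1 
   q1   q2  q5 
   q2   q5  q3 
   q3   q4  q5 
 * q4   q4  q4 
   q5   q5  q5 
(> = start, * = accepting)

start=q0; accept=q4; q0-a->q5; q0-b->q1; q1-a->q2; q1-b->q5; q2-a->q5; q2-b->q3; q3-a->q4; q3-b->q5; q4-a->q4; q4-b->q4; q5-a->q5; q5-b->q5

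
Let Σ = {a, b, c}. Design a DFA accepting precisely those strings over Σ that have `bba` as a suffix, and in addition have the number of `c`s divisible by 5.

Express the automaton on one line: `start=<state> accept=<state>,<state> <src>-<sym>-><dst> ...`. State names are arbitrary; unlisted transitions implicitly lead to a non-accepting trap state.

start=S0 accept=S5 S0-a->S0 S0-b->S1 S0-c->S2 S1-a->S0 S1-b->S3 S1-c->S2 S2-a->S2 S2-b->S2 S2-c->S4 S3-a->S5 S3-b->S3 S3-c->S2 S4-a->S4 S4-b->S4 S4-c->S6 S5-a->S0 S5-b->S1 S5-c->S2 S6-a->S6 S6-b->S6 S6-c->S7 S7-a->S7 S7-b->S7 S7-c->S0

Handle the two conditions separately and then intersect. One (4 states) tracks how much of the suffix `bba` has currently been matched; the other (5 states) tracks the count of `c`s modulo 5. Each combined state is a pair, one component from each; accept when both components accept. Equivalent product states are then merged.
With 8 states:
        a   b   c  
>  S0   S0  S1  S2 
   S1   S0  S3  S2 
   S2   S2  S2  S4 
   S3   S5  S3  S2 
   S4   S4  S4  S6 
 * S5   S0  S1  S2 
   S6   S6  S6  S7 
   S7   S7  S7  S0 
(> = start, * = accepting)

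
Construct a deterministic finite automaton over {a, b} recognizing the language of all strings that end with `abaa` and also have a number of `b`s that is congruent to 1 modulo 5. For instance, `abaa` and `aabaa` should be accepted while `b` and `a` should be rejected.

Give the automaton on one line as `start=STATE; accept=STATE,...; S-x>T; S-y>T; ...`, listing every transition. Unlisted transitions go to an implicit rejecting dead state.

Handle the two conditions separately and then intersect. The first has 5 states tracking how much of the suffix `abaa` has currently been matched; the second has 5 states tracking the count of `b`s modulo 5. A product state is a pair (one from each), accepting exactly when both do. After merging equivalent states the machine shrinks.
9 states suffice.
        a   b  
>  s0   s1  s2 
   s1   s1  s3 
   s2   s2  s4 
   s3   s5  s4 
   s4   s4  s6 
   s5   s7  s4 
   s6   s6  s8 
 * s7   s2  s4 
   s8   s8  s0 
(> = start, * = accepting)

start=s0; accept=s7; s0-a>s1; s0-b>s2; s1-a>s1; s1-b>s3; s2-a>s2; s2-b>s4; s3-a>s5; s3-b>s4; s4-a>s4; s4-b>s6; s5-a>s7; s5-b>s4; s6-a>s6; s6-b>s8; s7-a>s2; s7-b>s4; s8-a>s8; s8-b>s0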